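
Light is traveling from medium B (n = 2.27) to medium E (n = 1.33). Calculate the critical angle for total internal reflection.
θc = arcsin(n₂/n₁) = 35.87°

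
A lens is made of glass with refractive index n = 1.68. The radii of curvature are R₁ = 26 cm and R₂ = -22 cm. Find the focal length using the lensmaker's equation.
1/f = (n − 1)(1/R₁ − 1/R₂) → f = 17.52 cm (converging lens)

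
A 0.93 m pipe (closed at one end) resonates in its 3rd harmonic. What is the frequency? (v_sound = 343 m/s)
fₙ = nv/(4L) = 276.6 Hz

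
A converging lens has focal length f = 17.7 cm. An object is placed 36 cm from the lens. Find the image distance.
1/di = 1/f − 1/do → di = 34.82 cm (real image)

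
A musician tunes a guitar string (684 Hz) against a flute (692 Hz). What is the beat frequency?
8 Hz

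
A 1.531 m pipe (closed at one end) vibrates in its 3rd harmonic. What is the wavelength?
λₙ = 4L/n = 2.041 m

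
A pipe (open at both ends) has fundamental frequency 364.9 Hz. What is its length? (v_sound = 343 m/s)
L = v/(2f₁) = 0.47 m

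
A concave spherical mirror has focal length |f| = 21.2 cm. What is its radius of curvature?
R = 2|f| = 42.4 cm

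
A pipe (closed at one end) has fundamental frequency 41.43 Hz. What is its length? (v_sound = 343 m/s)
L = v/(4f₁) = 2.07 m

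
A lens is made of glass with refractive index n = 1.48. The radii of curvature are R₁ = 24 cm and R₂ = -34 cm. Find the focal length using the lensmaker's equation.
1/f = (n − 1)(1/R₁ − 1/R₂) → f = 29.31 cm (converging lens)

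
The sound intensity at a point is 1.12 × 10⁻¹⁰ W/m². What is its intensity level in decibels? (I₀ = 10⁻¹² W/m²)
β = 10·log₁₀(I/I₀) = 20.49 dB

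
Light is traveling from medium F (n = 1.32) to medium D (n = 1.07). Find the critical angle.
θc = arcsin(n₂/n₁) = 54.16°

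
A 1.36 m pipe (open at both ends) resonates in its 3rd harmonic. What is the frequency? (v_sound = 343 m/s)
fₙ = nv/(2L) = 378.3 Hz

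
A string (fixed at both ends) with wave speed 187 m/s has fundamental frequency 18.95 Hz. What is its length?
L = v/(2f₁) = 4.934 m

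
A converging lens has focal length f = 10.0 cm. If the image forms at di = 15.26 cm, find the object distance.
1/do = 1/f − 1/di → do = 29.01 cm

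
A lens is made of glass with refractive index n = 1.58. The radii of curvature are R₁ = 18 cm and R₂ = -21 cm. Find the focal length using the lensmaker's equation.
1/f = (n − 1)(1/R₁ − 1/R₂) → f = 16.71 cm (converging lens)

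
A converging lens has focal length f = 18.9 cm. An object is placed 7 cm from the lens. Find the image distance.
1/di = 1/f − 1/do → di = -11.12 cm (virtual image)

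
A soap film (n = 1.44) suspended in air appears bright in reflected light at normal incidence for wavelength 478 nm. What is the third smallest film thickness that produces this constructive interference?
2nt = (m − ½)λ with m = 3 → t = (m − ½)λ/(2n) = 414.9 nm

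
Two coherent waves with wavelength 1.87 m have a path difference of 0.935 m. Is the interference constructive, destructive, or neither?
destructive — path difference = 0.5λ, an odd multiple of λ/2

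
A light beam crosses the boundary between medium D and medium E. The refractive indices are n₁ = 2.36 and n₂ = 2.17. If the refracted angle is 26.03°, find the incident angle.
sin θ₁ = (n₂/n₁)·sin θ₂ → θ₁ = 23.8°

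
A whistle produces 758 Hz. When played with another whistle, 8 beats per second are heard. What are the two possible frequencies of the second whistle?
f₂ = 758 ± 8 Hz → 766 Hz or 750 Hz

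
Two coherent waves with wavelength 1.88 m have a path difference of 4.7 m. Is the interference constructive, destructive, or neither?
destructive — path difference = 2.5λ, an odd multiple of λ/2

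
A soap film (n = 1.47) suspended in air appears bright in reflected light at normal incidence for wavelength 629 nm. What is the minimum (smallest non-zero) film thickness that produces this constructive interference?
2nt = (m − ½)λ with m = 1 → t = (m − ½)λ/(2n) = 107 nm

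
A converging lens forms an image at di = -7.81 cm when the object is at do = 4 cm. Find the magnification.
M = −di/do = 1.952 (upright image)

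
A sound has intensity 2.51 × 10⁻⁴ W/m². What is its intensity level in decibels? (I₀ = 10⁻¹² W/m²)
β = 10·log₁₀(I/I₀) = 84 dB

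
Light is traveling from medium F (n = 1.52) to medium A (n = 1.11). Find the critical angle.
θc = arcsin(n₂/n₁) = 46.91°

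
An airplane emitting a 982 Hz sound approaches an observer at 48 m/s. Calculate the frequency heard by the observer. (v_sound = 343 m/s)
f_obs = f·v/(v − v_s) = 1142 Hz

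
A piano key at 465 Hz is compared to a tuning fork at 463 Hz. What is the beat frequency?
2 Hz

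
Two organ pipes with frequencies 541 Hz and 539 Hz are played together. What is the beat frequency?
2 Hz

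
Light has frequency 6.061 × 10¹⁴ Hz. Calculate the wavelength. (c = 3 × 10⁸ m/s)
λ = c/f = 495 nm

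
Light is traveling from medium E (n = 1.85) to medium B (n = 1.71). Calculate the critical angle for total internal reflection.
θc = arcsin(n₂/n₁) = 67.57°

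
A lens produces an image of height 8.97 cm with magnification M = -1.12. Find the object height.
ho = |hi|/|M| = 8.009 cm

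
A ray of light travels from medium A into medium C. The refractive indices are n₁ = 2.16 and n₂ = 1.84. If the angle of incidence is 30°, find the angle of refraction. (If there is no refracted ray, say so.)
sin θ₂ = (n₁/n₂)·sin θ₁ = 0.587 → θ₂ = 35.94°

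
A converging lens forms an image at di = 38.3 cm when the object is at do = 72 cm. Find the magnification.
M = −di/do = -0.5319 (inverted image)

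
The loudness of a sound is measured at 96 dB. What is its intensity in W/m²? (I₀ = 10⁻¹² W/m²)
I = I₀·10^(β/10) = 3.98 × 10⁻³ W/m²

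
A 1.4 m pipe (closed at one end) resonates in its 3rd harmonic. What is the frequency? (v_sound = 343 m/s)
fₙ = nv/(4L) = 183.8 Hz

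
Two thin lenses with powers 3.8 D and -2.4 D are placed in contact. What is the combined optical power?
P_total = P₁ + P₂ = 1.4 D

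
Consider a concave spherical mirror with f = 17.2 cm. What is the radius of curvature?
R = 2|f| = 34.4 cm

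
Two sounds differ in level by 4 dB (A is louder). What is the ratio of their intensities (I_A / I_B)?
I_A/I_B = 10^(Δβ/10) = 2.512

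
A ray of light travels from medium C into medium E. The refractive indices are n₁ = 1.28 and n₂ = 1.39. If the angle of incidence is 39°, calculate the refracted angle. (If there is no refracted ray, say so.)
sin θ₂ = (n₁/n₂)·sin θ₁ = 0.5795 → θ₂ = 35.42°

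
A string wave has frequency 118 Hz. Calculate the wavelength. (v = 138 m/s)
λ = v/f = 1.169 m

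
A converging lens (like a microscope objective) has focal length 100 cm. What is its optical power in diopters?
P = 1/f = 1 D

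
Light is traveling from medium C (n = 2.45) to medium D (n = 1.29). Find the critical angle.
θc = arcsin(n₂/n₁) = 31.77°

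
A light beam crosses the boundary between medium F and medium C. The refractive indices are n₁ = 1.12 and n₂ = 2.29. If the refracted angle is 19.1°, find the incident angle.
sin θ₁ = (n₂/n₁)·sin θ₂ → θ₁ = 41.99°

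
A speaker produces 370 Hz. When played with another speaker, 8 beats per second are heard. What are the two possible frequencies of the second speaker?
f₂ = 370 ± 8 Hz → 378 Hz or 362 Hz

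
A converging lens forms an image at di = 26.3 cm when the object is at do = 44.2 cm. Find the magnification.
M = −di/do = -0.595 (inverted image)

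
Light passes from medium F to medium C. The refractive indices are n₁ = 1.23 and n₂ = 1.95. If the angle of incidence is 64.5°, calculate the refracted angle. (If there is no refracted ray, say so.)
sin θ₂ = (n₁/n₂)·sin θ₁ = 0.5693 → θ₂ = 34.7°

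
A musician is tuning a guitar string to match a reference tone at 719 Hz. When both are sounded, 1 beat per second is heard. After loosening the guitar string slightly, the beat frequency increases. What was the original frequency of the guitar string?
718 Hz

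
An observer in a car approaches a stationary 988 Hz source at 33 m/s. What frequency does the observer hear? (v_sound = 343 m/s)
f_obs = f·(v + v_o)/v = 1083 Hz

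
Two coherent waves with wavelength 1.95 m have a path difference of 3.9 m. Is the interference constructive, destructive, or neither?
constructive — path difference = 2λ, a whole number of wavelengths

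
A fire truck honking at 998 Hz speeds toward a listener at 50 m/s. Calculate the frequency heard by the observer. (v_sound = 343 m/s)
f_obs = f·v/(v − v_s) = 1168 Hz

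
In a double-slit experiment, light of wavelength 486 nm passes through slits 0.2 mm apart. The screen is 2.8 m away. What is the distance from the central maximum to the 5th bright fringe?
y = mλL/d = 34.02 mm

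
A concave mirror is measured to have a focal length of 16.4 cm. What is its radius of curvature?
R = 2|f| = 32.8 cm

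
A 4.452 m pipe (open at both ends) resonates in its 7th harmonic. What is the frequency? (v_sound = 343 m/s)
fₙ = nv/(2L) = 269.7 Hz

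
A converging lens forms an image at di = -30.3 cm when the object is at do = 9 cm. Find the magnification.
M = −di/do = 3.367 (upright image)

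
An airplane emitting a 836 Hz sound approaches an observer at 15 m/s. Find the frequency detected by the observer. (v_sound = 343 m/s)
f_obs = f·v/(v − v_s) = 874.2 Hz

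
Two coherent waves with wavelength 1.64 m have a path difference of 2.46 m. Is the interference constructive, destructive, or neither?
destructive — path difference = 1.5λ, an odd multiple of λ/2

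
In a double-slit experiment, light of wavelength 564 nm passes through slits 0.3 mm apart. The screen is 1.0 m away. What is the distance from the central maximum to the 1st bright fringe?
y = mλL/d = 1.88 mm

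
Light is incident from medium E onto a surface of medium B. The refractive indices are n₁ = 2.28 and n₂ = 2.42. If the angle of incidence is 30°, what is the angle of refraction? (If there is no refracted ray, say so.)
sin θ₂ = (n₁/n₂)·sin θ₁ = 0.4711 → θ₂ = 28.1°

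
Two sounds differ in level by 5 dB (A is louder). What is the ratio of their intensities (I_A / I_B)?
I_A/I_B = 10^(Δβ/10) = 3.162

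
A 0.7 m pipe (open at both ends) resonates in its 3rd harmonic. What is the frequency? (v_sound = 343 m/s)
fₙ = nv/(2L) = 735 Hz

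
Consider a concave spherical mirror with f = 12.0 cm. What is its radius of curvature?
R = 2|f| = 24 cm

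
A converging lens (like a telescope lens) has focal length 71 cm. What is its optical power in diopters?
P = 1/f = 1.408 D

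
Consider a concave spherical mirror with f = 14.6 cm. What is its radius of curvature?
R = 2|f| = 29.2 cm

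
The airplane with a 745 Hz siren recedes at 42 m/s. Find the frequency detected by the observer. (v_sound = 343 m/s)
f_obs = f·v/(v + v_s) = 663.7 Hz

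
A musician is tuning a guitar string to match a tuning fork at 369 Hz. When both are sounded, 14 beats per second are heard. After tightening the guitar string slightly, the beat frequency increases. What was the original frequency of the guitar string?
383 Hz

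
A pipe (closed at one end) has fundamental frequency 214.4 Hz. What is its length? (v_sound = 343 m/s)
L = v/(4f₁) = 0.4 m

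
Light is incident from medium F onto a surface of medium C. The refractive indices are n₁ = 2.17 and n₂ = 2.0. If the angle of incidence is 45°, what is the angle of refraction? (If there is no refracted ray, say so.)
sin θ₂ = (n₁/n₂)·sin θ₁ = 0.7672 → θ₂ = 50.1°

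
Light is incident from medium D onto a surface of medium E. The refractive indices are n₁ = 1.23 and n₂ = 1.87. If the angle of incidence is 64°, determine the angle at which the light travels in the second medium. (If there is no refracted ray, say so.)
sin θ₂ = (n₁/n₂)·sin θ₁ = 0.5912 → θ₂ = 36.24°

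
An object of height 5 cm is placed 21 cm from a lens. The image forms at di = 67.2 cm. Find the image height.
hi = (-di/do) × ho = -16 cm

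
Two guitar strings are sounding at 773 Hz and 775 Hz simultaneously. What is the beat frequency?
2 Hz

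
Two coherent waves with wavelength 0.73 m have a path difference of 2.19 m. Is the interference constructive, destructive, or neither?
constructive — path difference = 3λ, a whole number of wavelengths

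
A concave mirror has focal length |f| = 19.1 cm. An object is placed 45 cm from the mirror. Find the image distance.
f = +19.1 cm (concave); 1/di = 1/f − 1/do → di = 33.19 cm (real image, in front of mirror)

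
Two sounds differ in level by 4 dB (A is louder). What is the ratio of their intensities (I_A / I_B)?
I_A/I_B = 10^(Δβ/10) = 2.512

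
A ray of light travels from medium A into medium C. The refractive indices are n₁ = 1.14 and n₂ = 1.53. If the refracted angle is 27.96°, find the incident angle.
sin θ₁ = (n₂/n₁)·sin θ₂ → θ₁ = 39°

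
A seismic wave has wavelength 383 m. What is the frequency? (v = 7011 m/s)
f = v/λ = 18.31 Hz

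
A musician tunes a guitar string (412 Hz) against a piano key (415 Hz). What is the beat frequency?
3 Hz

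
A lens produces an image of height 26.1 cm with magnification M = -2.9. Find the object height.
ho = |hi|/|M| = 9 cm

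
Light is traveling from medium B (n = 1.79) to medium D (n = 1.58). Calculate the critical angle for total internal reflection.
θc = arcsin(n₂/n₁) = 61.97°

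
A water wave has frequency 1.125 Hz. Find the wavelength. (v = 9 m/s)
λ = v/f = 8 m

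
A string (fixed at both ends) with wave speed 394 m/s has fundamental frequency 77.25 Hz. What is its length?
L = v/(2f₁) = 2.55 m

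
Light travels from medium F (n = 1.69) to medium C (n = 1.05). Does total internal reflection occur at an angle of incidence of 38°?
θc = arcsin(n₂/n₁) = 38.41°; 38° < θc, so no — the ray refracts.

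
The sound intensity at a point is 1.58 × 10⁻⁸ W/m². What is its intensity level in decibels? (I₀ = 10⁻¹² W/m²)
β = 10·log₁₀(I/I₀) = 41.99 dB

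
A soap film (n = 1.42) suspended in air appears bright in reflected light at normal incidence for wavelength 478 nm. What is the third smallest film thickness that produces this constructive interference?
2nt = (m − ½)λ with m = 3 → t = (m − ½)λ/(2n) = 420.8 nm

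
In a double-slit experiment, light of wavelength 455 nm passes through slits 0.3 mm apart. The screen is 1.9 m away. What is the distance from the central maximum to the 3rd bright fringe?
y = mλL/d = 8.645 mm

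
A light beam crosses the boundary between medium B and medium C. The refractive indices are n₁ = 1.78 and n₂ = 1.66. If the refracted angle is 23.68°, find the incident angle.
sin θ₁ = (n₂/n₁)·sin θ₂ → θ₁ = 22°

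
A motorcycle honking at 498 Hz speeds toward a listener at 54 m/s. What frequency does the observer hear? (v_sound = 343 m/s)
f_obs = f·v/(v − v_s) = 591.1 Hz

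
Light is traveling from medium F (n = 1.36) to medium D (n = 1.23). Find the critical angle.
θc = arcsin(n₂/n₁) = 64.74°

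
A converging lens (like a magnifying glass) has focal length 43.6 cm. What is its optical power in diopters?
P = 1/f = 2.294 D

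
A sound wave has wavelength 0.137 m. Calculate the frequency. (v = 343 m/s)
f = v/λ = 2504 Hz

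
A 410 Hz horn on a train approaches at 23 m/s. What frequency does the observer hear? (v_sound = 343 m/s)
f_obs = f·v/(v − v_s) = 439.5 Hz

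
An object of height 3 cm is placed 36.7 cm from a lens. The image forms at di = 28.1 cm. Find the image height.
hi = (-di/do) × ho = -2.297 cm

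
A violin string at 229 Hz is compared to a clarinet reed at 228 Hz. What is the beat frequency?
1 Hz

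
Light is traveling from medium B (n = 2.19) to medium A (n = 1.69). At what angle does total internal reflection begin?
θc = arcsin(n₂/n₁) = 50.51°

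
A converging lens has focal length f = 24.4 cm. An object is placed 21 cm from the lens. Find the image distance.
1/di = 1/f − 1/do → di = -150.7 cm (virtual image)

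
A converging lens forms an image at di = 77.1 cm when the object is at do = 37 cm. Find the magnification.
M = −di/do = -2.084 (inverted image)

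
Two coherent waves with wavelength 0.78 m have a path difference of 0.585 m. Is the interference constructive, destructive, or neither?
neither (partial) — path difference = 0.75λ, neither a whole number of wavelengths nor an odd multiple of λ/2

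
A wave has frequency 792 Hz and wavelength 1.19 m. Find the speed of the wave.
v = fλ = 942.5 m/s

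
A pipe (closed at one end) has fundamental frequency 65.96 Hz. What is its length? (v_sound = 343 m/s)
L = v/(4f₁) = 1.3 m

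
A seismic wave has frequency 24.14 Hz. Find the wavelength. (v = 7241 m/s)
λ = v/f = 300 m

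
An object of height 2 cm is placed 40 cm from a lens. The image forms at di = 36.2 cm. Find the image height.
hi = (-di/do) × ho = -1.81 cm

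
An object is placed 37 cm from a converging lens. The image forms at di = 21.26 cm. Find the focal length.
1/f = 1/do + 1/di → f = 13.5 cm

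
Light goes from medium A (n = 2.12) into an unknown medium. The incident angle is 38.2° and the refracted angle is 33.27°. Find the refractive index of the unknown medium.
n₂ = n₁·sin θ₁ / sin θ₂ = 2.39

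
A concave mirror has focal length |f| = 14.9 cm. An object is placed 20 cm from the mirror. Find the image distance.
f = +14.9 cm (concave); 1/di = 1/f − 1/do → di = 58.43 cm (real image, in front of mirror)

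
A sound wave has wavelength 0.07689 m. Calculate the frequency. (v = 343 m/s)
f = v/λ = 4461 Hz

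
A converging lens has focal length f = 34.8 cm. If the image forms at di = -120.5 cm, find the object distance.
1/do = 1/f − 1/di → do = 27 cm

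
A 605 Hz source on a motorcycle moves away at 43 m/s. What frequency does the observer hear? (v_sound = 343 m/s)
f_obs = f·v/(v + v_s) = 537.6 Hz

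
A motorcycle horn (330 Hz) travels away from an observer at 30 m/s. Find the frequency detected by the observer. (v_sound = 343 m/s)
f_obs = f·v/(v + v_s) = 303.5 Hz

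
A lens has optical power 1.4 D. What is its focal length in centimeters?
f = 1/P = 71.43 cm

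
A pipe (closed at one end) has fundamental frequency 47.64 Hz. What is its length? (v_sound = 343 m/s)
L = v/(4f₁) = 1.8 m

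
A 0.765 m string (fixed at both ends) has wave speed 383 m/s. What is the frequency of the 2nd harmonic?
fₙ = nv/(2L) = 500.7 Hz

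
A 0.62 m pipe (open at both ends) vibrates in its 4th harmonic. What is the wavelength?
λₙ = 2L/n = 0.31 m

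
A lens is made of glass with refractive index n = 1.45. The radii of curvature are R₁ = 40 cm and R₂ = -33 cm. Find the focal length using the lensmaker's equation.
1/f = (n − 1)(1/R₁ − 1/R₂) → f = 40.18 cm (converging lens)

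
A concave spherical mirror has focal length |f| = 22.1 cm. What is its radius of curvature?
R = 2|f| = 44.2 cm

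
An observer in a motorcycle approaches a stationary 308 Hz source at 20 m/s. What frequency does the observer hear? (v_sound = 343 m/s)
f_obs = f·(v + v_o)/v = 326 Hz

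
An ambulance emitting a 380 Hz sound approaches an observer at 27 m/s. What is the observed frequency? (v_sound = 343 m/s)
f_obs = f·v/(v − v_s) = 412.5 Hz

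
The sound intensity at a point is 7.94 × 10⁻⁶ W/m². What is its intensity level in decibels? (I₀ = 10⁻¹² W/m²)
β = 10·log₁₀(I/I₀) = 69 dB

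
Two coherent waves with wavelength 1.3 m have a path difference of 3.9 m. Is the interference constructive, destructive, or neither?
constructive — path difference = 3λ, a whole number of wavelengths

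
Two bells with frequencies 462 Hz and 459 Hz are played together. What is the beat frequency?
3 Hz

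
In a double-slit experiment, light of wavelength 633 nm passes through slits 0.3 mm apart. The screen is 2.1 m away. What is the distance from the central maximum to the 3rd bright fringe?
y = mλL/d = 13.29 mm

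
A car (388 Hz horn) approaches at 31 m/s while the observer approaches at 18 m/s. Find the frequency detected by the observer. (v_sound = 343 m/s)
f_obs = f·(v + v_o)/(v − v_s) = 448.9 Hz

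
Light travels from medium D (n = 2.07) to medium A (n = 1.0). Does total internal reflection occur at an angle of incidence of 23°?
θc = arcsin(n₂/n₁) = 28.89°; 23° < θc, so no — the ray refracts.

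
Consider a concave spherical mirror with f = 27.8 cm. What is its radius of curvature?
R = 2|f| = 55.6 cm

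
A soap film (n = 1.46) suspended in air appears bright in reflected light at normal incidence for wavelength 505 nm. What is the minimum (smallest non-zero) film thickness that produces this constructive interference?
2nt = (m − ½)λ with m = 1 → t = (m − ½)λ/(2n) = 86.47 nm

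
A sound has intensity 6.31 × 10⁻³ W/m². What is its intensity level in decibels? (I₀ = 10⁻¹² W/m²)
β = 10·log₁₀(I/I₀) = 98 dB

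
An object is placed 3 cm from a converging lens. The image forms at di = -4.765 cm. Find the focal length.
1/f = 1/do + 1/di → f = 8.099 cm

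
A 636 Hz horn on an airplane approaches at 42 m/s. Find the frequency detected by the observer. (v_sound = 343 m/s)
f_obs = f·v/(v − v_s) = 724.7 Hz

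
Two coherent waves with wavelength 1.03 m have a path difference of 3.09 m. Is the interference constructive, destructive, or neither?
constructive — path difference = 3λ, a whole number of wavelengths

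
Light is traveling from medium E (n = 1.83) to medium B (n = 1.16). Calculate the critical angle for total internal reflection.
θc = arcsin(n₂/n₁) = 39.34°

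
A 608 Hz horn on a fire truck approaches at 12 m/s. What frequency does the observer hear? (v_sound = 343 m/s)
f_obs = f·v/(v − v_s) = 630 Hz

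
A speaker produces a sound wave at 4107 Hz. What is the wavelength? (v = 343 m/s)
λ = v/f = 0.08352 m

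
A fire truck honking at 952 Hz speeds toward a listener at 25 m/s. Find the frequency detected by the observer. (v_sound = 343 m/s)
f_obs = f·v/(v − v_s) = 1027 Hz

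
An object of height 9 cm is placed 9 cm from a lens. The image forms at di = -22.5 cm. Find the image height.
hi = (-di/do) × ho = 22.5 cm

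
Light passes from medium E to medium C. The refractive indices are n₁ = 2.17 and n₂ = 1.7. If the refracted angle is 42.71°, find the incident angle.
sin θ₁ = (n₂/n₁)·sin θ₂ → θ₁ = 32.1°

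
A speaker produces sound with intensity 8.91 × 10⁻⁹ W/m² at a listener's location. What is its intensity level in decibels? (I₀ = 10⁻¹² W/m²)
β = 10·log₁₀(I/I₀) = 39.5 dB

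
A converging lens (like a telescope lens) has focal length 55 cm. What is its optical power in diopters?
P = 1/f = 1.818 D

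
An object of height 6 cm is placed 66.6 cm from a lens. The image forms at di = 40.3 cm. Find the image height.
hi = (-di/do) × ho = -3.631 cm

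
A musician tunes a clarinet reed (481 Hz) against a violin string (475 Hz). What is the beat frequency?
6 Hz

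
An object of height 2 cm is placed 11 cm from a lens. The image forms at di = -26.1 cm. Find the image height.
hi = (-di/do) × ho = 4.745 cm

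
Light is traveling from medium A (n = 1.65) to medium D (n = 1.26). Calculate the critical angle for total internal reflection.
θc = arcsin(n₂/n₁) = 49.79°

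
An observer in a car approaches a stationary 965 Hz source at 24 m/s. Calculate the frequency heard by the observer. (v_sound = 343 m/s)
f_obs = f·(v + v_o)/v = 1033 Hz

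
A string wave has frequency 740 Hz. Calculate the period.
T = 1/f = 0.001351 s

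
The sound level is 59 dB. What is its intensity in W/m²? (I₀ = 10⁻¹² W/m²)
I = I₀·10^(β/10) = 7.94 × 10⁻⁷ W/m²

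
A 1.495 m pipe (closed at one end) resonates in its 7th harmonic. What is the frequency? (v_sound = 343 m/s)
fₙ = nv/(4L) = 401.5 Hz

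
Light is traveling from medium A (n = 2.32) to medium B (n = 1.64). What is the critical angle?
θc = arcsin(n₂/n₁) = 44.98°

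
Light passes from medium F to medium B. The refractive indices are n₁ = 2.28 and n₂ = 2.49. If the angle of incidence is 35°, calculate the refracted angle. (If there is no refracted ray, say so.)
sin θ₂ = (n₁/n₂)·sin θ₁ = 0.5252 → θ₂ = 31.68°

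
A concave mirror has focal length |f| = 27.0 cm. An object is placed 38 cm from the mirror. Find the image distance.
f = +27.0 cm (concave); 1/di = 1/f − 1/do → di = 93.27 cm (real image, in front of mirror)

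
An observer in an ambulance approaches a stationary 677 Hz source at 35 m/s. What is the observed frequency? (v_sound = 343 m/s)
f_obs = f·(v + v_o)/v = 746.1 Hz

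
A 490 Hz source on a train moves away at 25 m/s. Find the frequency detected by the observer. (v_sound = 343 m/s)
f_obs = f·v/(v + v_s) = 456.7 Hz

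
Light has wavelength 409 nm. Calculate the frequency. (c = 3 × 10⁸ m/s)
f = c/λ = 7.335 × 10¹⁴ Hz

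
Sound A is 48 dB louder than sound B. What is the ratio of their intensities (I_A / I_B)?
I_A/I_B = 10^(Δβ/10) = 63100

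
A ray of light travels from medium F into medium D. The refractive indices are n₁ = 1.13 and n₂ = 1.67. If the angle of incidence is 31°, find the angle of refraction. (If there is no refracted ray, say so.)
sin θ₂ = (n₁/n₂)·sin θ₁ = 0.3485 → θ₂ = 20.4°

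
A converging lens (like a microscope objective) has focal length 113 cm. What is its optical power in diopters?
P = 1/f = 0.885 D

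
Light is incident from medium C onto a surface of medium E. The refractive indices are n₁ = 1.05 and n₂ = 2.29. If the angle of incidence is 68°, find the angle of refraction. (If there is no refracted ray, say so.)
sin θ₂ = (n₁/n₂)·sin θ₁ = 0.4251 → θ₂ = 25.16°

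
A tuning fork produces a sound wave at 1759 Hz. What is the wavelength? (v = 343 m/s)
λ = v/f = 0.195 m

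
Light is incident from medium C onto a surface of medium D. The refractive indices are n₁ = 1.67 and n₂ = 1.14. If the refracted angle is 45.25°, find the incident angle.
sin θ₁ = (n₂/n₁)·sin θ₂ → θ₁ = 29°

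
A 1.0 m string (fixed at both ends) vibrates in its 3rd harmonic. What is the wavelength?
λₙ = 2L/n = 0.6667 m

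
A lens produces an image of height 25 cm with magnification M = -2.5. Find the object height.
ho = |hi|/|M| = 10 cm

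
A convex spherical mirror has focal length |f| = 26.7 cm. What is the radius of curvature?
R = 2|f| = 53.4 cm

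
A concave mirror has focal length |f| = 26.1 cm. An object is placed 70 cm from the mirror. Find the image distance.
f = +26.1 cm (concave); 1/di = 1/f − 1/do → di = 41.62 cm (real image, in front of mirror)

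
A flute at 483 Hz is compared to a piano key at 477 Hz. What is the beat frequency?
6 Hz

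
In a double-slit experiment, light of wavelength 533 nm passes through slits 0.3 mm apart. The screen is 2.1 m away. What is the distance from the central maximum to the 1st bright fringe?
y = mλL/d = 3.731 mm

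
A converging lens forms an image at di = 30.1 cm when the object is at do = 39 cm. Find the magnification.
M = −di/do = -0.7718 (inverted image)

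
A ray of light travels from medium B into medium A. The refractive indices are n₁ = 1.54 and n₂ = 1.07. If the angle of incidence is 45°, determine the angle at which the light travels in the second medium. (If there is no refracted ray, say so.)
sin θ₂ = (n₁/n₂)·sin θ₁ = 1.018 > 1, so there is no refracted ray — the light undergoes total internal reflection.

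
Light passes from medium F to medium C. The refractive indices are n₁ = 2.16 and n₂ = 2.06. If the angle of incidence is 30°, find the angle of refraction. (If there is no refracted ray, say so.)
sin θ₂ = (n₁/n₂)·sin θ₁ = 0.5243 → θ₂ = 31.62°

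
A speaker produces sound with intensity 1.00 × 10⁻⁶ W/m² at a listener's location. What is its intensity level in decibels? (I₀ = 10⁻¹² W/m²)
β = 10·log₁₀(I/I₀) = 60 dB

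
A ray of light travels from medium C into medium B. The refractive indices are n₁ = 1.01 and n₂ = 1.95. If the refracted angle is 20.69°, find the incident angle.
sin θ₁ = (n₂/n₁)·sin θ₂ → θ₁ = 43.01°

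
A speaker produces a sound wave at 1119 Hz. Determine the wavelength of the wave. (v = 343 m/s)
λ = v/f = 0.3065 m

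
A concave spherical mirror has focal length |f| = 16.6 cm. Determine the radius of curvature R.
R = 2|f| = 33.2 cm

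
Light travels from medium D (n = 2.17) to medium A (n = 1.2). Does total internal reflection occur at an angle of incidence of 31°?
θc = arcsin(n₂/n₁) = 33.57°; 31° < θc, so no — the ray refracts.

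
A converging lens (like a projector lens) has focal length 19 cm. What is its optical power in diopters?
P = 1/f = 5.263 D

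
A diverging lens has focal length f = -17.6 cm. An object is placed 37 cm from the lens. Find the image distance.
1/di = 1/f − 1/do → di = -11.93 cm (virtual image)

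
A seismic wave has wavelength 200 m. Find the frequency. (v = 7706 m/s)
f = v/λ = 38.53 Hz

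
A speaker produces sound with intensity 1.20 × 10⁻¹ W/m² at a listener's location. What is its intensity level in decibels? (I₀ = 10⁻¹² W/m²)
β = 10·log₁₀(I/I₀) = 110.8 dB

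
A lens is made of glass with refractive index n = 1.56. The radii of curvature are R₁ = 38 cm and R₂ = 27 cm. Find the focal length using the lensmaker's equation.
1/f = (n − 1)(1/R₁ − 1/R₂) → f = -166.6 cm (diverging lens)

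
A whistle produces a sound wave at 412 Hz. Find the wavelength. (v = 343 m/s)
λ = v/f = 0.8325 m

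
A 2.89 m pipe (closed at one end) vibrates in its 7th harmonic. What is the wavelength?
λₙ = 4L/n = 1.651 m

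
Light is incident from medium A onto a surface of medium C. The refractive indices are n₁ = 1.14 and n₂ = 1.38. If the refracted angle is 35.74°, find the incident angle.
sin θ₁ = (n₂/n₁)·sin θ₂ → θ₁ = 45°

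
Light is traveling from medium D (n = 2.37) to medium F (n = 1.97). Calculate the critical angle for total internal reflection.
θc = arcsin(n₂/n₁) = 56.22°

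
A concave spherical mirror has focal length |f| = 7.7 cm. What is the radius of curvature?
R = 2|f| = 15.4 cm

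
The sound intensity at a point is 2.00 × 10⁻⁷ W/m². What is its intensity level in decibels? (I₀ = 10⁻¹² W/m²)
β = 10·log₁₀(I/I₀) = 53.01 dB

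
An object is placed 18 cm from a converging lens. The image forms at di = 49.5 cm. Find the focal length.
1/f = 1/do + 1/di → f = 13.2 cm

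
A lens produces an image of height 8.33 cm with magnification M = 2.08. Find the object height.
ho = |hi|/|M| = 4.005 cm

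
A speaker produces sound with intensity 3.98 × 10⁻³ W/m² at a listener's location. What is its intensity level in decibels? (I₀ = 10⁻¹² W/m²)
β = 10·log₁₀(I/I₀) = 96 dB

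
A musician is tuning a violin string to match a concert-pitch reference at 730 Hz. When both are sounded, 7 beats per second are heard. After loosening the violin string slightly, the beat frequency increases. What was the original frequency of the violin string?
723 Hz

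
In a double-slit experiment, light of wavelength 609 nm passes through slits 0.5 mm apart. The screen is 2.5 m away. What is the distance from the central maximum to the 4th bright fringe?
y = mλL/d = 12.18 mm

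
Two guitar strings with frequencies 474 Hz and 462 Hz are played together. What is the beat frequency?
12 Hz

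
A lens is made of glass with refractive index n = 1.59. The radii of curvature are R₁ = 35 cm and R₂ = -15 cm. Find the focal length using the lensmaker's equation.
1/f = (n − 1)(1/R₁ − 1/R₂) → f = 17.8 cm (converging lens)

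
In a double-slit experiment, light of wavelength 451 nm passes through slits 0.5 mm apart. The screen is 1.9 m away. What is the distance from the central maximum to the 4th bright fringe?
y = mλL/d = 6.855 mm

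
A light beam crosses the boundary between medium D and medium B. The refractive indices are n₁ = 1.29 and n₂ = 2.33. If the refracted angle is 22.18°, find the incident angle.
sin θ₁ = (n₂/n₁)·sin θ₂ → θ₁ = 42.99°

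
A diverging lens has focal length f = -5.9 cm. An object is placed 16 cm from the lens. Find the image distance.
1/di = 1/f − 1/do → di = -4.311 cm (virtual image)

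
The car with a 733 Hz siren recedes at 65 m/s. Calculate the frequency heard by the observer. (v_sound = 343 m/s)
f_obs = f·v/(v + v_s) = 616.2 Hz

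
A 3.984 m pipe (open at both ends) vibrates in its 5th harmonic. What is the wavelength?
λₙ = 2L/n = 1.594 m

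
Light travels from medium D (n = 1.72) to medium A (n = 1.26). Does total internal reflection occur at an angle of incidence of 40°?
θc = arcsin(n₂/n₁) = 47.1°; 40° < θc, so no — the ray refracts.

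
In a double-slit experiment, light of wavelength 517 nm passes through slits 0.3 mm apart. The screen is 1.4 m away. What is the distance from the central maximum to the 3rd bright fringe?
y = mλL/d = 7.238 mm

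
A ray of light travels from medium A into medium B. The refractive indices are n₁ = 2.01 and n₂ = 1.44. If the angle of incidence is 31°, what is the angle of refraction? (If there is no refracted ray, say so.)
sin θ₂ = (n₁/n₂)·sin θ₁ = 0.7189 → θ₂ = 45.96°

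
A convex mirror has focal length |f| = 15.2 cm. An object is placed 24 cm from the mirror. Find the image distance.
f = −15.2 cm (convex); 1/di = 1/f − 1/do → di = -9.306 cm (virtual image, behind mirror)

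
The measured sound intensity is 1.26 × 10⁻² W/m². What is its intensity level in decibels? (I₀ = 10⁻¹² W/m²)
β = 10·log₁₀(I/I₀) = 101 dB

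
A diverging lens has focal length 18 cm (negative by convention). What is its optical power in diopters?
P = 1/f = -5.556 D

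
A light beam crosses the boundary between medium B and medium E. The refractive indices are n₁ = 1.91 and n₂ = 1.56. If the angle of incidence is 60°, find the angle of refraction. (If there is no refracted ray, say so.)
sin θ₂ = (n₁/n₂)·sin θ₁ = 1.06 > 1, so there is no refracted ray — the light undergoes total internal reflection.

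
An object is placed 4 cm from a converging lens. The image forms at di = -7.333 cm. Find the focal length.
1/f = 1/do + 1/di → f = 8.8 cm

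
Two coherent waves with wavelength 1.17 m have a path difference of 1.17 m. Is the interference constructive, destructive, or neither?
constructive — path difference = 1λ, a whole number of wavelengths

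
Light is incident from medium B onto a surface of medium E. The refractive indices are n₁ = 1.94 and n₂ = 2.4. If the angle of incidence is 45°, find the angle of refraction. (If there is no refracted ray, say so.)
sin θ₂ = (n₁/n₂)·sin θ₁ = 0.5716 → θ₂ = 34.86°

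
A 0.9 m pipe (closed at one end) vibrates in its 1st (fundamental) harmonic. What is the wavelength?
λₙ = 4L/n = 3.6 m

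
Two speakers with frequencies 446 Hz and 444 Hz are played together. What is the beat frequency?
2 Hz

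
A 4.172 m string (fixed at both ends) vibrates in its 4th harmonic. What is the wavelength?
λₙ = 2L/n = 2.086 m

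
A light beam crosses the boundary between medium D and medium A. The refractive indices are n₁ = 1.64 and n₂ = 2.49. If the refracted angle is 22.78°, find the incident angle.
sin θ₁ = (n₂/n₁)·sin θ₂ → θ₁ = 36.01°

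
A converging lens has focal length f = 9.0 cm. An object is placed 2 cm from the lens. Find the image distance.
1/di = 1/f − 1/do → di = -2.571 cm (virtual image)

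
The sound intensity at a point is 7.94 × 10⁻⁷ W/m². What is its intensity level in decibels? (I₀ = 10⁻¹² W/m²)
β = 10·log₁₀(I/I₀) = 59 dB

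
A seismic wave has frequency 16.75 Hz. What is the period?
T = 1/f = 0.0597 s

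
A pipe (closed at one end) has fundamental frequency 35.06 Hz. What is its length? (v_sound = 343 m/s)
L = v/(4f₁) = 2.446 m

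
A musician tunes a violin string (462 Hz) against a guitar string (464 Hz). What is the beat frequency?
2 Hz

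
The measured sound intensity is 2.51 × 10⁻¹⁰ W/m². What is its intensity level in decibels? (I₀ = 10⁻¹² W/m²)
β = 10·log₁₀(I/I₀) = 24 dB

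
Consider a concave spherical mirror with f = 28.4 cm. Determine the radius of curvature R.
R = 2|f| = 56.8 cm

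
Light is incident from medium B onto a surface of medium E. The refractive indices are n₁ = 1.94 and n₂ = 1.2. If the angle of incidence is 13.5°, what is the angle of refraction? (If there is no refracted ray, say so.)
sin θ₂ = (n₁/n₂)·sin θ₁ = 0.3774 → θ₂ = 22.17°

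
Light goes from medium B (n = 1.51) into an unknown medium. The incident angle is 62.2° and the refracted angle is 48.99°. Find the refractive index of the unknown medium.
n₂ = n₁·sin θ₁ / sin θ₂ = 1.77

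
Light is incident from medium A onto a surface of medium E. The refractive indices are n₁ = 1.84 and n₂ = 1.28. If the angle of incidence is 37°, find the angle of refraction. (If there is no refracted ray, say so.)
sin θ₂ = (n₁/n₂)·sin θ₁ = 0.8651 → θ₂ = 59.9°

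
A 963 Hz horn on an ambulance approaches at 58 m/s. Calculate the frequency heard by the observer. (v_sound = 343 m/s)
f_obs = f·v/(v − v_s) = 1159 Hz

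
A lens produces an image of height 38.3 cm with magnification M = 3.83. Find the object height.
ho = |hi|/|M| = 10 cm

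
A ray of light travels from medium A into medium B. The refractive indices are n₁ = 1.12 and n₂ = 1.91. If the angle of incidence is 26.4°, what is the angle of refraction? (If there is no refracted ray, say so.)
sin θ₂ = (n₁/n₂)·sin θ₁ = 0.2607 → θ₂ = 15.11°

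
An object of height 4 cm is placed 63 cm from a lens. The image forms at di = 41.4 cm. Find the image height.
hi = (-di/do) × ho = -2.629 cm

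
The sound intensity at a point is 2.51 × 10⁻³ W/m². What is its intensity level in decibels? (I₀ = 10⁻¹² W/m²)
β = 10·log₁₀(I/I₀) = 94 dB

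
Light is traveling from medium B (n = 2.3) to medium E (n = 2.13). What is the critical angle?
θc = arcsin(n₂/n₁) = 67.83°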